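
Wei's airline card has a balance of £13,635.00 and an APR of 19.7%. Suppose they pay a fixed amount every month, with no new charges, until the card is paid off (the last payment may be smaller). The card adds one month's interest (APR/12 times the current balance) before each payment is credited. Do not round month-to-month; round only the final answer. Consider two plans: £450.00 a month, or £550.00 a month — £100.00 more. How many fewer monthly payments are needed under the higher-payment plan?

10 fewer payments

Monthly rate r = 19.7%/12 = 1.64167% = 0.0164167.
At £450.00/mo: n = ⌈−ln(1 − rB₀/P)/ln(1+r)⌉ = 43 payments (last £114.24); total interest = total paid − £13,635.00 = £5,379.24.
At £550.00/mo: 33 payments (last £49.89); total interest £4,014.89.
Payments saved = 43 − 33 = 10.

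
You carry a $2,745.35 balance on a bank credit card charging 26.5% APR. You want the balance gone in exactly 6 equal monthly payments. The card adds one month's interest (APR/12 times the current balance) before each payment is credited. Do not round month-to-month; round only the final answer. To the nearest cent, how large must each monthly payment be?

Monthly rate r = 26.5%/12 = 2.20833% = 0.0220833.
Level-payment amortization: P = B₀·r / (1 − (1+r)^(−n)) = 2745.35·0.0220833 / (1 − 1.02208^(−6)).
Denominator 1 − (1+r)^(−6) = 0.12283325.
P = 60.6265 / 0.12283325 ≈ 493.57.

$493.57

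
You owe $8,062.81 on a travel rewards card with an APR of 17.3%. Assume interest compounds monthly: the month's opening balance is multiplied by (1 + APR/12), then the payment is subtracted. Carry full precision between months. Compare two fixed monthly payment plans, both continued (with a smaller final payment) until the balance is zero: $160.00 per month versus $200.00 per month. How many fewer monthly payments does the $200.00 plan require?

Monthly rate r = 17.3%/12 = 1.44167% = 0.0144167.
At $160.00/mo: n = ⌈−ln(1 − rB₀/P)/ln(1+r)⌉ = 91 payments (last $91.84); total interest = total paid − $8,062.81 = $6,429.03.
At $200.00/mo: 61 payments (last $161.24); total interest $4,098.43.
Payments saved = 91 − 61 = 30.

30 fewer payments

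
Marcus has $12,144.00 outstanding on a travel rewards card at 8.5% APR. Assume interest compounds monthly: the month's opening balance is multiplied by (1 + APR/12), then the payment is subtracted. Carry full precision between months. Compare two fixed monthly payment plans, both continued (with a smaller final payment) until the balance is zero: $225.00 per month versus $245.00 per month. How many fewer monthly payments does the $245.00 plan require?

7 fewer payments

Monthly rate r = 8.5%/12 = 0.708333% = 0.00708333.
At $225.00/mo: n = ⌈−ln(1 − rB₀/P)/ln(1+r)⌉ = 69 payments (last $57.58); total interest = total paid − $12,144.00 = $3,213.58.
At $245.00/mo: 62 payments (last $66.80); total interest $2,867.80.
Payments saved = 69 − 62 = 7.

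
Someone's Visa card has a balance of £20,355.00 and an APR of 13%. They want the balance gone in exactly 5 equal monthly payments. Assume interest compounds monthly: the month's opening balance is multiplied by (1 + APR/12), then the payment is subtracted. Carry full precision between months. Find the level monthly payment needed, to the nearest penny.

£4,204.26

Monthly rate r = 13%/12 = 1.08333% = 0.0108333.
Level-payment amortization: P = B₀·r / (1 − (1+r)^(−n)) = 20355.00·0.0108333 / (1 − 1.01083^(−5)).
Denominator 1 − (1+r)^(−5) = 0.0524498037.
P = 220.513 / 0.0524498037 ≈ 4204.26.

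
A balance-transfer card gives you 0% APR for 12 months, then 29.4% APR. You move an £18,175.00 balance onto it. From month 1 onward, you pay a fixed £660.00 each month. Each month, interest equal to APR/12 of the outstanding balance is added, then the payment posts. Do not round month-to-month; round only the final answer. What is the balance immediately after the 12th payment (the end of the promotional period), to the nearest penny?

Promo months 1–12 at r₀ = 0%/12 = 0; months 13+ at r₁ = 29.4%/12 = 0.0245.
After month 12 (no interest yet): B = £18,175.00 − 12·£660.00 = £10,255.00.

£10,255.00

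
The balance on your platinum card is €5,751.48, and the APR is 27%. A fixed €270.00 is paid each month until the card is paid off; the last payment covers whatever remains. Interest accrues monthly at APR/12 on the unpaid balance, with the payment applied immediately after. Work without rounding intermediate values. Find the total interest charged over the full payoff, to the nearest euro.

€2,168

Monthly rate r = 27%/12 = 2.25% = 0.0225.
Payoff takes n = ⌈−ln(1 − rB₀/P)/ln(1+r)⌉ = ⌈29.328⌉ = 30 payments; the last is €89.18.
Total paid = 29·€270.00 + €89.18 = €7,919.18.
Total interest = total paid − principal = €7,919.18 − €5,751.48 = €2,167.70.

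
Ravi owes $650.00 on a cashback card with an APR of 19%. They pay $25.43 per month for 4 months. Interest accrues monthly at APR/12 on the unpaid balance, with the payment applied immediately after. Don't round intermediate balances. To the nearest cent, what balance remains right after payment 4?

Monthly rate r = 19%/12 = 1.58333% = 0.0158333.
Each month: B ← B·(1+r) − $25.43.
Month 1: interest $10.29; balance after payment $634.86.
Month 2: interest $10.05; balance after payment $619.48.
Month 3: interest $9.81; balance after payment $603.86.
Month 4: interest $9.56; balance after payment $587.99.

$587.99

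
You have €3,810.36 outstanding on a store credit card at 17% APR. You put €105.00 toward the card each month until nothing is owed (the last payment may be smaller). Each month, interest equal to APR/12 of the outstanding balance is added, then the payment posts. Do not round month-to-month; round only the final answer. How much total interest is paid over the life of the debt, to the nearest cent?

€1,577.00

Monthly rate r = 17%/12 = 1.41667% = 0.0141667.
Payoff takes n = ⌈−ln(1 − rB₀/P)/ln(1+r)⌉ = ⌈51.307⌉ = 52 payments; the last is €32.36.
Total paid = 51·€105.00 + €32.36 = €5,387.36.
Total interest = total paid − principal = €5,387.36 − €3,810.36 = €1,577.00.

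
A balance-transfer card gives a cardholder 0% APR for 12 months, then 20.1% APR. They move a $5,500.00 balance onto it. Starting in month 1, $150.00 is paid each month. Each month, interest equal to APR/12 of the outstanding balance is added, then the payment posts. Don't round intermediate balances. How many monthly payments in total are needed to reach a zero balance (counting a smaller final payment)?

Promo months 1–12 at r₀ = 0%/12 = 0; months 13+ at r₁ = 20.1%/12 = 0.01675.
After month 12 (no interest yet): B = $5,500.00 − 12·$150.00 = $3,700.00.
Then at r₁ with $150.00/mo: n₂ = −ln(1 − r₁·B/P)/ln(1+r₁) ≈ 32.09 → 33 more payments.

45 payments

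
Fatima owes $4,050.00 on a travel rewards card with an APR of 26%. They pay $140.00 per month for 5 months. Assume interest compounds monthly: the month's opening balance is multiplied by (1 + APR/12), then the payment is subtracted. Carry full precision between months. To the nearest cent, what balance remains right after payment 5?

$3,777.18

Monthly rate r = 26%/12 = 2.16667% = 0.0216667.
Each month: B ← B·(1+r) − $140.00.
Month 1: interest $87.75; balance after payment $3,997.75.
Month 2: interest $86.62; balance after payment $3,944.37.
Month 3: interest $85.46; balance after payment $3,889.83.
Month 4: interest $84.28; balance after payment $3,834.11.
Month 5: interest $83.07; balance after payment $3,777.18.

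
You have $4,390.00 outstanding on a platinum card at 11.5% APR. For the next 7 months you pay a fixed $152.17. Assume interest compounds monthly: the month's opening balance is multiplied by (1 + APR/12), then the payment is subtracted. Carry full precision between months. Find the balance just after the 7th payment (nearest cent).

$3,596.79

Monthly rate r = 11.5%/12 = 0.958333% = 0.00958333.
Each month: B ← B·(1+r) − $152.17.
Month 1: interest $42.07; balance after payment $4,279.90.
Month 2: interest $41.02; balance after payment $4,168.75.
Month 3: interest $39.95; balance after payment $4,056.53.
Month 4: interest $38.88; balance after payment $3,943.23.
Month 5: interest $37.79; balance after payment $3,828.85.
Month 6: interest $36.69; balance after payment $3,713.37.
Month 7: interest $35.59; balance after payment $3,596.79.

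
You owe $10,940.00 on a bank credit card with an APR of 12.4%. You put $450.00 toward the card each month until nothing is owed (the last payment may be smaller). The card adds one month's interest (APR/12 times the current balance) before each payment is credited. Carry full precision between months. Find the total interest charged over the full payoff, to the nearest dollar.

$1,724

Monthly rate r = 12.4%/12 = 1.03333% = 0.0103333.
Payoff takes n = ⌈−ln(1 − rB₀/P)/ln(1+r)⌉ = ⌈28.141⌉ = 29 payments; the last is $63.95.
Total paid = 28·$450.00 + $63.95 = $12,663.95.
Total interest = total paid − principal = $12,663.95 − $10,940.00 = $1,723.95.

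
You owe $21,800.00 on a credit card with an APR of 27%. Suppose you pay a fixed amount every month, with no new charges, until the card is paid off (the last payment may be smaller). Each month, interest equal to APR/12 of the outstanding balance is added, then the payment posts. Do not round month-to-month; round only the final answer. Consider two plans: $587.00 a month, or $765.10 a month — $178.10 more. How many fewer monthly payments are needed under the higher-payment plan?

35 fewer payments

Monthly rate r = 27%/12 = 2.25% = 0.0225.
At $587.00/mo: n = ⌈−ln(1 − rB₀/P)/ln(1+r)⌉ = 82 payments (last $84.76); total interest = total paid − $21,800.00 = $25,831.76.
At $765.10/mo: 47 payments (last $40.41); total interest $13,435.01.
Payments saved = 82 − 47 = 35.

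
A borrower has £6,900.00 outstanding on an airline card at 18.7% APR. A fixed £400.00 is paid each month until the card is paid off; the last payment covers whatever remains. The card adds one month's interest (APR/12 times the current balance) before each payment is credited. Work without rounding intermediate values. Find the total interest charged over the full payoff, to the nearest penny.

Monthly rate r = 18.7%/12 = 1.55833% = 0.0155833.
Payoff takes n = ⌈−ln(1 − rB₀/P)/ln(1+r)⌉ = ⌈20.247⌉ = 21 payments; the last is £99.45.
Total paid = 20·£400.00 + £99.45 = £8,099.45.
Total interest = total paid − principal = £8,099.45 − £6,900.00 = £1,199.45.

£1,199.45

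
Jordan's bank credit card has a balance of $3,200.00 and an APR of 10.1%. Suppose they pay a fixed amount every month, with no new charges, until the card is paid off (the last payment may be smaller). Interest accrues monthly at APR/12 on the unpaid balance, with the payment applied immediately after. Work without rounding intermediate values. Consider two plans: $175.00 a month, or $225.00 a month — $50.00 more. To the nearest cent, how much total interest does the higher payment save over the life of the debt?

Monthly rate r = 10.1%/12 = 0.841667% = 0.00841667.
At $175.00/mo: n = ⌈−ln(1 − rB₀/P)/ln(1+r)⌉ = 20 payments (last $164.49); total interest = total paid − $3,200.00 = $289.49.
At $225.00/mo: 16 payments (last $47.81); total interest $222.81.
Interest saved = $289.49 − $222.81 = $66.68.

$66.68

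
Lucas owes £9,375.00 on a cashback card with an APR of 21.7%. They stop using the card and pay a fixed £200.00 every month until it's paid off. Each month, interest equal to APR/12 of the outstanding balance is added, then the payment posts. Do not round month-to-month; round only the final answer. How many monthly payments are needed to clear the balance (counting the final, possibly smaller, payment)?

Monthly rate r = 21.7%/12 = 1.80833% = 0.0180833.
Recurrence: B ← B·(1+r) − £200.00.
Month 1: interest £169.53; balance after payment £9,344.53.
Month 2: interest £168.98; balance after payment £9,313.51.
Closed form: n = −ln(1 − rB₀/P)/ln(1+r) = −ln(0.15234)/ln(1.01808) ≈ 104.990, so the balance reaches zero during payment 105.

105 payments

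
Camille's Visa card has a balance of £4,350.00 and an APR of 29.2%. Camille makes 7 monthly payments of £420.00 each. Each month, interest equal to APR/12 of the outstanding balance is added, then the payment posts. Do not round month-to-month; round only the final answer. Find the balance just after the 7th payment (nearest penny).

£1,983.75

Monthly rate r = 29.2%/12 = 2.43333% = 0.0243333.
Each month: B ← B·(1+r) − £420.00.
Month 1: interest £105.85; balance after payment £4,035.85.
Month 2: interest £98.21; balance after payment £3,714.06.
Month 3: interest £90.38; balance after payment £3,384.43.
Month 4: interest £82.35; balance after payment £3,046.79.
Month 5: interest £74.14; balance after payment £2,700.92.
Month 6: interest £65.72; balance after payment £2,346.65.
Month 7: interest £57.10; balance after payment £1,983.75.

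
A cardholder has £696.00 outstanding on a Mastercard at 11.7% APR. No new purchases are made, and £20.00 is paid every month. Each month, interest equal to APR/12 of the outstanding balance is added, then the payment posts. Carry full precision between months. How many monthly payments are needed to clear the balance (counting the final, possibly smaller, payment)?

43 months

Monthly rate r = 11.7%/12 = 0.975% = 0.00975.
Recurrence: B ← B·(1+r) − £20.00.
Month 1: interest £6.79; balance after payment £682.79.
Month 2: interest £6.66; balance after payment £669.44.
Closed form: n = −ln(1 − rB₀/P)/ln(1+r) = −ln(0.6607)/ln(1.00975) ≈ 42.715, so the balance reaches zero during payment 43.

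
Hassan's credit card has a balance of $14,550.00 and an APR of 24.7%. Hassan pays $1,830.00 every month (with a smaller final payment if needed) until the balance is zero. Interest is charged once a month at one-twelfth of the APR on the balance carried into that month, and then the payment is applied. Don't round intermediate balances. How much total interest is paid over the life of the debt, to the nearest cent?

$1,505.09

Monthly rate r = 24.7%/12 = 2.05833% = 0.0205833.
Payoff takes n = ⌈−ln(1 − rB₀/P)/ln(1+r)⌉ = ⌈8.771⌉ = 9 payments; the last is $1,415.09.
Total paid = 8·$1,830.00 + $1,415.09 = $16,055.09.
Total interest = total paid − principal = $16,055.09 − $14,550.00 = $1,505.09.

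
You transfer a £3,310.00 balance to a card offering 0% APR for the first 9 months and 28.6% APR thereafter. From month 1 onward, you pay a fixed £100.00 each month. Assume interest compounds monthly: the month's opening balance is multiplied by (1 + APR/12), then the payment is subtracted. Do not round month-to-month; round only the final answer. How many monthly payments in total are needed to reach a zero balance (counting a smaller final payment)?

Promo months 1–9 at r₀ = 0%/12 = 0; months 10+ at r₁ = 28.6%/12 = 0.0238333.
After month 9 (no interest yet): B = £3,310.00 − 9·£100.00 = £2,410.00.
Then at r₁ with £100.00/mo: n₂ = −ln(1 − r₁·B/P)/ln(1+r₁) ≈ 36.27 → 37 more payments.

46 payments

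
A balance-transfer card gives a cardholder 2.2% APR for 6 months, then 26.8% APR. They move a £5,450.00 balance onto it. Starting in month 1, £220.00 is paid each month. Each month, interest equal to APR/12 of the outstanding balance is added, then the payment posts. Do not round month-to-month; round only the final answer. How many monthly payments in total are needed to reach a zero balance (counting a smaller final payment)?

32 payments

Promo months 1–6 at r₀ = 2.2%/12 = 0.00183333; months 7+ at r₁ = 26.8%/12 = 0.0223333.
After month 6: iterate B ← B·(1+r₀) − £220.00 for 6 months → £4,184.16.
Then at r₁ with £220.00/mo: n₂ = −ln(1 − r₁·B/P)/ln(1+r₁) ≈ 25.03 → 26 more payments.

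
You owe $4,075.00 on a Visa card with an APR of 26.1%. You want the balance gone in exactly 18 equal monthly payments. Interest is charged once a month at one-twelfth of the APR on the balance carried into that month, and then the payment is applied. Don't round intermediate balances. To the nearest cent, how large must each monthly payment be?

$276.01

Monthly rate r = 26.1%/12 = 2.175% = 0.02175.
Level-payment amortization: P = B₀·r / (1 − (1+r)^(−n)) = 4075.00·0.02175 / (1 − 1.02175^(−18)).
Denominator 1 − (1+r)^(−18) = 0.321114762.
P = 88.6313 / 0.321114762 ≈ 276.01.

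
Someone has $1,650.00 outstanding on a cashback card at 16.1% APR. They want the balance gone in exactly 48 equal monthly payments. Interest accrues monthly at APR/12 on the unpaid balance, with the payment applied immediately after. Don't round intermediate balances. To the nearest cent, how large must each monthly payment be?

Monthly rate r = 16.1%/12 = 1.34167% = 0.0134167.
Level-payment amortization: P = B₀·r / (1 − (1+r)^(−n)) = 1650.00·0.0134167 / (1 − 1.01342^(−48)).
Denominator 1 − (1+r)^(−48) = 0.472558906.
P = 22.1375 / 0.472558906 ≈ 46.85.

$46.85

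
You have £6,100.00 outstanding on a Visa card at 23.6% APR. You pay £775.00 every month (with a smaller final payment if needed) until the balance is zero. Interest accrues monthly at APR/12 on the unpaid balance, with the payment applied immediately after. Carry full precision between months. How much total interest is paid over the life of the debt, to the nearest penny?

£594.01

Monthly rate r = 23.6%/12 = 1.96667% = 0.0196667.
Payoff takes n = ⌈−ln(1 − rB₀/P)/ln(1+r)⌉ = ⌈8.635⌉ = 9 payments; the last is £494.01.
Total paid = 8·£775.00 + £494.01 = £6,694.01.
Total interest = total paid − principal = £6,694.01 − £6,100.00 = £594.01.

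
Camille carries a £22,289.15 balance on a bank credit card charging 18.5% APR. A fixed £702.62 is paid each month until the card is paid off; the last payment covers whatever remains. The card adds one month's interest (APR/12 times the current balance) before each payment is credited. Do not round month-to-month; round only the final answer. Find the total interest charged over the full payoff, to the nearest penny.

£8,550.80

Monthly rate r = 18.5%/12 = 1.54167% = 0.0154167.
Payoff takes n = ⌈−ln(1 − rB₀/P)/ln(1+r)⌉ = ⌈43.892⌉ = 44 payments; the last is £627.29.
Total paid = 43·£702.62 + £627.29 = £30,839.95.
Total interest = total paid − principal = £30,839.95 − £22,289.15 = £8,550.80.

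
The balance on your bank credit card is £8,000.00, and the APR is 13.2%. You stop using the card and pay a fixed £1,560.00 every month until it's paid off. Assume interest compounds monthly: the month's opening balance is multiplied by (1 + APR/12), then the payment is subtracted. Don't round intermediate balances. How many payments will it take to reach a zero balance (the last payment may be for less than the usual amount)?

Monthly rate r = 13.2%/12 = 1.1% = 0.011.
Recurrence: B ← B·(1+r) − £1,560.00.
Month 1: interest £88.00; balance after payment £6,528.00.
Month 2: interest £71.81; balance after payment £5,039.81.
Month 3: interest £55.44; balance after payment £3,535.25.
Month 4: interest £38.89; balance after payment £2,014.13.
Month 5: interest £22.16; balance after payment £476.29.
Month 6: interest £5.24; balance after payment £0.00.

6 months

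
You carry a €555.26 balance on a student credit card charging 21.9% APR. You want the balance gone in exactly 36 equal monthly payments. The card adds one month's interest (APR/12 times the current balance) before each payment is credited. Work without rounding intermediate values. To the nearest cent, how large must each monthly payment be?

Monthly rate r = 21.9%/12 = 1.825% = 0.01825.
Level-payment amortization: P = B₀·r / (1 − (1+r)^(−n)) = 555.26·0.01825 / (1 − 1.01825^(−36)).
Denominator 1 − (1+r)^(−36) = 0.478516076.
P = 10.1335 / 0.478516076 ≈ 21.18.

€21.18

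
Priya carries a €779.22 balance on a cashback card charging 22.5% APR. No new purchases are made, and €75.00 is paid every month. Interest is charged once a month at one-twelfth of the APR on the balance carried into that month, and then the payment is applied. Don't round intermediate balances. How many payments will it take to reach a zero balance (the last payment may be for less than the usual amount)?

Monthly rate r = 22.5%/12 = 1.875% = 0.01875.
Recurrence: B ← B·(1+r) − €75.00.
Month 1: interest €14.61; balance after payment €718.83.
Month 2: interest €13.48; balance after payment €657.31.
Closed form: n = −ln(1 − rB₀/P)/ln(1+r) = −ln(0.80519)/ln(1.01875) ≈ 11.664, so the balance reaches zero during payment 12.

12 payments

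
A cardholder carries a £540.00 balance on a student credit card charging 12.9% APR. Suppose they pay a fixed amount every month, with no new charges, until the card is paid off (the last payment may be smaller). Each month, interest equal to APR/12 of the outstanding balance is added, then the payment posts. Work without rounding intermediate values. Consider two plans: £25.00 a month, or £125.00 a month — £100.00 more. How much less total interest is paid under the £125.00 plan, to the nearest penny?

Monthly rate r = 12.9%/12 = 1.075% = 0.01075.
At £25.00/mo: n = ⌈−ln(1 − rB₀/P)/ln(1+r)⌉ = 25 payments (last £17.80); total interest = total paid − £540.00 = £77.80.
At £125.00/mo: 5 payments (last £56.07); total interest £16.07.
Interest saved = £77.80 − £16.07 = £61.73.

£61.73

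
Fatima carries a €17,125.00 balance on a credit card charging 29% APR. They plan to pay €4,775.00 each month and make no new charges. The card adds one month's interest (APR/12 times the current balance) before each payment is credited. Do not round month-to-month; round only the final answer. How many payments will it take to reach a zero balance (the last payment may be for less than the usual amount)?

4 months

Monthly rate r = 29%/12 = 2.41667% = 0.0241667.
Recurrence: B ← B·(1+r) − €4,775.00.
Month 1: interest €413.85; balance after payment €12,763.85.
Month 2: interest €308.46; balance after payment €8,297.31.
Month 3: interest €200.52; balance after payment €3,722.83.
Month 4: interest €89.97; balance after payment €0.00.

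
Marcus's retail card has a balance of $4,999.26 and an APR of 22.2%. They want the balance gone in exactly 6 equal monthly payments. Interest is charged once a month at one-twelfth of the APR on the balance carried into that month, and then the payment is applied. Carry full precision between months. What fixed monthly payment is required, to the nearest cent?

Monthly rate r = 22.2%/12 = 1.85% = 0.0185.
Level-payment amortization: P = B₀·r / (1 − (1+r)^(−n)) = 4999.26·0.0185 / (1 − 1.0185^(−6)).
Denominator 1 − (1+r)^(−6) = 0.10415309.
P = 92.4863 / 0.10415309 ≈ 887.98.

$887.98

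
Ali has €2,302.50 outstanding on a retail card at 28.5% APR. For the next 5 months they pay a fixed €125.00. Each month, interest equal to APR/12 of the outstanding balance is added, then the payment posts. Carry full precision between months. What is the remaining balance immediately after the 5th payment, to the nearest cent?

Monthly rate r = 28.5%/12 = 2.375% = 0.02375.
Each month: B ← B·(1+r) − €125.00.
Month 1: interest €54.68; balance after payment €2,232.18.
Month 2: interest €53.01; balance after payment €2,160.20.
Month 3: interest €51.30; balance after payment €2,086.50.
Month 4: interest €49.55; balance after payment €2,011.06.
Month 5: interest €47.76; balance after payment €1,933.82.

€1,933.82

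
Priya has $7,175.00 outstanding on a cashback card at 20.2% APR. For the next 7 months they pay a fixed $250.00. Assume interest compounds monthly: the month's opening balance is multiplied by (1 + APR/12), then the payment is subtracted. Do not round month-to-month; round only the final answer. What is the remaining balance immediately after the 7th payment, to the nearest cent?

$6,223.47

Monthly rate r = 20.2%/12 = 1.68333% = 0.0168333.
Each month: B ← B·(1+r) − $250.00.
Month 1: interest $120.78; balance after payment $7,045.78.
Month 2: interest $118.60; balance after payment $6,914.38.
Month 3: interest $116.39; balance after payment $6,780.78.
Month 4: interest $114.14; balance after payment $6,644.92.
Month 5: interest $111.86; balance after payment $6,506.77.
Month 6: interest $109.53; balance after payment $6,366.31.
Month 7: interest $107.17; balance after payment $6,223.47.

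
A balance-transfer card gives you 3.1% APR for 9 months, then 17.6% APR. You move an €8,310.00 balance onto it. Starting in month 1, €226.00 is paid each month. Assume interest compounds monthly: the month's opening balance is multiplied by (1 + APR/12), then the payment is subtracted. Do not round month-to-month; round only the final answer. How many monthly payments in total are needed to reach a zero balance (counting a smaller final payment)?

47 payments

Promo months 1–9 at r₀ = 3.1%/12 = 0.00258333; months 10+ at r₁ = 17.6%/12 = 0.0146667.
After month 9: iterate B ← B·(1+r₀) − €226.00 for 9 months → €6,450.07.
Then at r₁ with €226.00/mo: n₂ = −ln(1 − r₁·B/P)/ln(1+r₁) ≈ 37.25 → 38 more payments.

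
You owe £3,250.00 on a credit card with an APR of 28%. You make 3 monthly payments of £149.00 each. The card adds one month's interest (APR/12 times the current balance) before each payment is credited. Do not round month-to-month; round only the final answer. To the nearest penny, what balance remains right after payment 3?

Monthly rate r = 28%/12 = 2.33333% = 0.0233333.
Each month: B ← B·(1+r) − £149.00.
Month 1: interest £75.83; balance after payment £3,176.83.
Month 2: interest £74.13; balance after payment £3,101.96.
Month 3: interest £72.38; balance after payment £3,025.34.

£3,025.34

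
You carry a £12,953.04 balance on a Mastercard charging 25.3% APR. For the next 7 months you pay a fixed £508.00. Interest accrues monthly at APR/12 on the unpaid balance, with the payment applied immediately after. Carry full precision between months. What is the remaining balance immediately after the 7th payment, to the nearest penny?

Monthly rate r = 25.3%/12 = 2.10833% = 0.0210833.
Each month: B ← B·(1+r) − £508.00.
Month 1: interest £273.09; balance after payment £12,718.13.
Month 2: interest £268.14; balance after payment £12,478.27.
Month 3: interest £263.08; balance after payment £12,233.36.
Month 4: interest £257.92; balance after payment £11,983.28.
Month 5: interest £252.65; balance after payment £11,727.92.
Month 6: interest £247.26; balance after payment £11,467.19.
Month 7: interest £241.77; balance after payment £11,200.96.

£11,200.96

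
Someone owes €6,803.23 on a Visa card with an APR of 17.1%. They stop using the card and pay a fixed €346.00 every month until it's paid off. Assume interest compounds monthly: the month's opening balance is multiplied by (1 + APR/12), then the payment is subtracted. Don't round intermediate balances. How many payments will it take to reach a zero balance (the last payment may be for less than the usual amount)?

24 payments

Monthly rate r = 17.1%/12 = 1.425% = 0.01425.
Recurrence: B ← B·(1+r) − €346.00.
Month 1: interest €96.95; balance after payment €6,554.18.
Month 2: interest €93.40; balance after payment €6,301.57.
Closed form: n = −ln(1 − rB₀/P)/ln(1+r) = −ln(0.71981)/ln(1.01425) ≈ 23.236, so the balance reaches zero during payment 24.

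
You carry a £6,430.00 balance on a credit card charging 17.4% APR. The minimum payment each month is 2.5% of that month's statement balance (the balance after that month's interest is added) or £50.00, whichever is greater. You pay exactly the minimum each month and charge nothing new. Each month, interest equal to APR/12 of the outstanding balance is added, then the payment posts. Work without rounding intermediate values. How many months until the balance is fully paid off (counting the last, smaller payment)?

Monthly rate r = 17.4%/12 = 1.45% = 0.0145.
While 2.5% of the post-interest balance exceeds £50.00, each month B ← (B·(1+r))·(1 − 0.025), i.e. B shrinks by the factor (1+r)·0.975 = 0.98914.
This holds for months 1–109. Entering month 110 the balance is £1,955.18; 2.5% of the post-interest balance is now below £50.00, so the flat £50.00 minimum applies from here.
From month 110 a fixed £50.00 at rate r clears £1,955.18 in 59 more payments. Total: 109 + 59 = 168 months.

168 months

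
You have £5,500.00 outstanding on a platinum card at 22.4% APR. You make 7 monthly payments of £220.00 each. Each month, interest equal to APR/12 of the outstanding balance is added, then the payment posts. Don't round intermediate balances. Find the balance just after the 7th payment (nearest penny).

£4,631.21

Monthly rate r = 22.4%/12 = 1.86667% = 0.0186667.
Each month: B ← B·(1+r) − £220.00.
Month 1: interest £102.67; balance after payment £5,382.67.
Month 2: interest £100.48; balance after payment £5,263.14.
Month 3: interest £98.25; balance after payment £5,141.39.
Month 4: interest £95.97; balance after payment £5,017.36.
Month 5: interest £93.66; balance after payment £4,891.02.
Month 6: interest £91.30; balance after payment £4,762.32.
Month 7: interest £88.90; balance after payment £4,631.21.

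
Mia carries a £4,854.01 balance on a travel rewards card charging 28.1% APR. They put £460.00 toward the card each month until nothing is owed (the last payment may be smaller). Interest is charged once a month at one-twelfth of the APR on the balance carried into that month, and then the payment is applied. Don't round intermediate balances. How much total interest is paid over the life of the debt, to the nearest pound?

£787

Monthly rate r = 28.1%/12 = 2.34167% = 0.0234167.
Payoff takes n = ⌈−ln(1 − rB₀/P)/ln(1+r)⌉ = ⌈12.262⌉ = 13 payments; the last is £121.44.
Total paid = 12·£460.00 + £121.44 = £5,641.44.
Total interest = total paid − principal = £5,641.44 − £4,854.01 = £787.43.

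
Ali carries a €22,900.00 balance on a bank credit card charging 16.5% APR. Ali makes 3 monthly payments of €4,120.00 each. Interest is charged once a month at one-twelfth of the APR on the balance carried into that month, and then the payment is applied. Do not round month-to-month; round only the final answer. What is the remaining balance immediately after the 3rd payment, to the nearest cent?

€11,326.94

Monthly rate r = 16.5%/12 = 1.375% = 0.01375.
Each month: B ← B·(1+r) − €4,120.00.
Month 1: interest €314.88; balance after payment €19,094.88.
Month 2: interest €262.55; balance after payment €15,237.43.
Month 3: interest €209.51; balance after payment €11,326.94.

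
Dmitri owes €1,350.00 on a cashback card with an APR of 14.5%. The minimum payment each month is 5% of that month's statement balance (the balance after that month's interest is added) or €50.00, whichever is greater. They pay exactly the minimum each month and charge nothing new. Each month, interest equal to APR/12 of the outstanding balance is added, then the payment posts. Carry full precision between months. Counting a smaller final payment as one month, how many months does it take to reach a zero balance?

31 months

Monthly rate r = 14.5%/12 = 1.20833% = 0.0120833.
While 5% of the post-interest balance exceeds €50.00, each month B ← (B·(1+r))·(1 − 0.05), i.e. B shrinks by the factor (1+r)·0.95 = 0.96148.
This holds for months 1–8. Entering month 9 the balance is €985.95; 5% of the post-interest balance is now below €50.00, so the flat €50.00 minimum applies from here.
From month 9 a fixed €50.00 at rate r clears €985.95 in 23 more payments. Total: 8 + 23 = 31 months.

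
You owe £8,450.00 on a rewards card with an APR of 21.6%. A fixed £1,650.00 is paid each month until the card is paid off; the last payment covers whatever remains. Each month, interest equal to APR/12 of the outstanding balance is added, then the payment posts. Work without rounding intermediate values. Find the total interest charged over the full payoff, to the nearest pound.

Monthly rate r = 21.6%/12 = 1.8% = 0.018.
Payoff takes n = ⌈−ln(1 − rB₀/P)/ln(1+r)⌉ = ⌈5.421⌉ = 6 payments; the last is £698.33.
Total paid = 5·£1,650.00 + £698.33 = £8,948.33.
Total interest = total paid − principal = £8,948.33 − £8,450.00 = £498.33.

£498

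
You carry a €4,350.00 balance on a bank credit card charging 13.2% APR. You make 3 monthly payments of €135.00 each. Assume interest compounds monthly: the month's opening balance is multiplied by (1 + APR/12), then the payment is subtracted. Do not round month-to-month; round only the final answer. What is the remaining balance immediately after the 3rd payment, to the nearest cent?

€4,085.66

Monthly rate r = 13.2%/12 = 1.1% = 0.011.
Each month: B ← B·(1+r) − €135.00.
Month 1: interest €47.85; balance after payment €4,262.85.
Month 2: interest €46.89; balance after payment €4,174.74.
Month 3: interest €45.92; balance after payment €4,085.66.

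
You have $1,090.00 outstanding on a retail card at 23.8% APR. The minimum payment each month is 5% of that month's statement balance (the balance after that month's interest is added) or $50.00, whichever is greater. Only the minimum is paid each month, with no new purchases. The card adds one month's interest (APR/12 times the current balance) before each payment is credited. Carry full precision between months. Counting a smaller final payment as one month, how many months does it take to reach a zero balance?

Monthly rate r = 23.8%/12 = 1.98333% = 0.0198333.
While 5% of the post-interest balance exceeds $50.00, each month B ← (B·(1+r))·(1 − 0.05), i.e. B shrinks by the factor (1+r)·0.95 = 0.96884.
This holds for months 1–4. Entering month 5 the balance is $960.37; 5% of the post-interest balance is now below $50.00, so the flat $50.00 minimum applies from here.
From month 5 a fixed $50.00 at rate r clears $960.37 in 25 more payments. Total: 4 + 25 = 29 months.

29 months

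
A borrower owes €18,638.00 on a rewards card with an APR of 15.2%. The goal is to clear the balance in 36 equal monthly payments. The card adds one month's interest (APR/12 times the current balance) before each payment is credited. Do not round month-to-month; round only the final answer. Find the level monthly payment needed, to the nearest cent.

€647.92

Monthly rate r = 15.2%/12 = 1.26667% = 0.0126667.
Level-payment amortization: P = B₀·r / (1 − (1+r)^(−n)) = 18638.00·0.0126667 / (1 − 1.01267^(−36)).
Denominator 1 − (1+r)^(−36) = 0.364368419.
P = 236.081 / 0.364368419 ≈ 647.92.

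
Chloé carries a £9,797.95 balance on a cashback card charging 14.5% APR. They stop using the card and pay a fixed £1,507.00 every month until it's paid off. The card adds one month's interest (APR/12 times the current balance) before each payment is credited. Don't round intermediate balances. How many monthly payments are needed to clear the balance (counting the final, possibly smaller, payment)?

7 payments

Monthly rate r = 14.5%/12 = 1.20833% = 0.0120833.
Recurrence: B ← B·(1+r) − £1,507.00.
Month 1: interest £118.39; balance after payment £8,409.34.
Month 2: interest £101.61; balance after payment £7,003.95.
Closed form: n = −ln(1 − rB₀/P)/ln(1+r) = −ln(0.92144)/ln(1.01208) ≈ 6.812, so the balance reaches zero during payment 7.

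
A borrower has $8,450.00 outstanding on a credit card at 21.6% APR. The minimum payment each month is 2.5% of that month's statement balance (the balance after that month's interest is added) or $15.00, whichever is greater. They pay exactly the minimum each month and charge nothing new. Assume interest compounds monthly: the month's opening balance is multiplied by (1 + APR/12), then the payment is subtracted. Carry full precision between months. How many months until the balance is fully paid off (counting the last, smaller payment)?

425 months

Monthly rate r = 21.6%/12 = 1.8% = 0.018.
While 2.5% of the post-interest balance exceeds $15.00, each month B ← (B·(1+r))·(1 − 0.025), i.e. B shrinks by the factor (1+r)·0.975 = 0.99255.
This holds for months 1–357. Entering month 358 the balance is $585.41; 2.5% of the post-interest balance is now below $15.00, so the flat $15.00 minimum applies from here.
From month 358 a fixed $15.00 at rate r clears $585.41 in 68 more payments. Total: 357 + 68 = 425 months.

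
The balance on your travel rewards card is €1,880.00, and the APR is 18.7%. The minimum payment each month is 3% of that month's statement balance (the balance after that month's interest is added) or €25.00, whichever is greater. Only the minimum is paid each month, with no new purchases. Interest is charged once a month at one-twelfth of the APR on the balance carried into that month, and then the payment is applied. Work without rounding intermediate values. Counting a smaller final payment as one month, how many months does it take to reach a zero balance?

Monthly rate r = 18.7%/12 = 1.55833% = 0.0155833.
While 3% of the post-interest balance exceeds €25.00, each month B ← (B·(1+r))·(1 − 0.03), i.e. B shrinks by the factor (1+r)·0.97 = 0.98512.
This holds for months 1–56. Entering month 57 the balance is €811.80; 3% of the post-interest balance is now below €25.00, so the flat €25.00 minimum applies from here.
From month 57 a fixed €25.00 at rate r clears €811.80 in 46 more payments. Total: 56 + 46 = 102 months.

102 months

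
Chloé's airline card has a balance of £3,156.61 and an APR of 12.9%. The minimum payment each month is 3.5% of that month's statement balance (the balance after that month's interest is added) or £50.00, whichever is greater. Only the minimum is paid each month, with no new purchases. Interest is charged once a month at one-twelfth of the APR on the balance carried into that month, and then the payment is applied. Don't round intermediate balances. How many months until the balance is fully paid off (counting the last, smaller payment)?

Monthly rate r = 12.9%/12 = 1.075% = 0.01075.
While 3.5% of the post-interest balance exceeds £50.00, each month B ← (B·(1+r))·(1 − 0.035), i.e. B shrinks by the factor (1+r)·0.965 = 0.97537.
This holds for months 1–33. Entering month 34 the balance is £1,386.33; 3.5% of the post-interest balance is now below £50.00, so the flat £50.00 minimum applies from here.
From month 34 a fixed £50.00 at rate r clears £1,386.33 in 34 more payments. Total: 33 + 34 = 67 months.

67 months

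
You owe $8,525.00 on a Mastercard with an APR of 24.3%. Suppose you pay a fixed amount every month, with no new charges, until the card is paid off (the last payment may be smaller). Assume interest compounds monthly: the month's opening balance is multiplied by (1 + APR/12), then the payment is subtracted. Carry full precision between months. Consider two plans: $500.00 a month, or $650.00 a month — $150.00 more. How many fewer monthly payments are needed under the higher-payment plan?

6 fewer payments

Monthly rate r = 24.3%/12 = 2.025% = 0.02025.
At $500.00/mo: n = ⌈−ln(1 − rB₀/P)/ln(1+r)⌉ = 22 payments (last $63.38); total interest = total paid − $8,525.00 = $2,038.38.
At $650.00/mo: 16 payments (last $259.89); total interest $1,484.89.
Payments saved = 22 − 16 = 6.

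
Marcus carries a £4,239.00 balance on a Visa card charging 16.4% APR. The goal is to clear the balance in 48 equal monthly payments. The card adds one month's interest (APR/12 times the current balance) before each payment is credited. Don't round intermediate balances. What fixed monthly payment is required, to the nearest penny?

Monthly rate r = 16.4%/12 = 1.36667% = 0.0136667.
Level-payment amortization: P = B₀·r / (1 − (1+r)^(−n)) = 4239.00·0.0136667 / (1 − 1.01367^(−48)).
Denominator 1 − (1+r)^(−48) = 0.478766813.
P = 57.933 / 0.478766813 ≈ 121.00.

£121.00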